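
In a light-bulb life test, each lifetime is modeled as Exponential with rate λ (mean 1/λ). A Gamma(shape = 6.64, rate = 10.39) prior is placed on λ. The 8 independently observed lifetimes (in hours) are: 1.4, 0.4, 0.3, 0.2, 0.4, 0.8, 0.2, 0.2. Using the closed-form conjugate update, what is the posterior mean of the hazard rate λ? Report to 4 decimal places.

With a Gamma(shape α, rate β) prior on the exponential rate λ, the posterior after n observations with total T = Σxᵢ is Gamma(α+n, β+T).
Sum of observations T = 3.9 hours; n = 8.
Posterior: Gamma(6.64+8, 10.39+3.9) = Gamma(14.64, 14.29).
Posterior mean of λ = α/β = 14.64/14.29 = 1.0245.

1.0245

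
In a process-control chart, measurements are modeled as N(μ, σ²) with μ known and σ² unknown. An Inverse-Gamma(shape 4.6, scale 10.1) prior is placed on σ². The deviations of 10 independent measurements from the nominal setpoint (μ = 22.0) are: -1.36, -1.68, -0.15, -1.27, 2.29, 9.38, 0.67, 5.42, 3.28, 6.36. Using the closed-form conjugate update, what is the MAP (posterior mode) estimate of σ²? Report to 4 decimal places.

With known mean μ and an Inverse-Gamma(α, β) prior on σ², the Normal likelihood is conjugate: posterior is Inv-Gamma(α + n/2, β + Σ(xᵢ−μ)²/2).
Σ(xᵢ−μ)² = (-1.36)² + (-1.68)² + (-0.15)² + (-1.27)² + (2.29)² + (9.38)² + (0.67)² + (5.42)² + (3.28)² + (6.36)² = 180.5692.
Posterior: Inv-Gamma(4.6 + 10/2, 10.1 + 180.5692/2) = Inv-Gamma(9.60, 100.38460).
Mode = β/(α+1) = 100.38460/10.60 = 9.4702.

9.4702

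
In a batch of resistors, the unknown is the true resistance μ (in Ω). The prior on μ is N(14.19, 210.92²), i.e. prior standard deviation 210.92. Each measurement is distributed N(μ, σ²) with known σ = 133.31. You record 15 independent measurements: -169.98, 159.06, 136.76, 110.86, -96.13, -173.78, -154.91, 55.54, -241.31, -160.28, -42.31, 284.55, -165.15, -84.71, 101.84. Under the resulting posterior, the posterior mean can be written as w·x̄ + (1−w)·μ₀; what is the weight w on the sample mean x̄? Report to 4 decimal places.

0.9741

For Normal data with known variance σ², a Normal(μ₀, σ₀²) prior on μ is conjugate. Posterior precision = 1/σ₀² + n/σ²; posterior mean is the precision-weighted average of μ₀ and x̄.
σ₀² = 210.92² = 44487.2464, σ² = 133.31² = 17771.5561. Prior precision 1/σ₀² = 1/44487.2464; data precision n/σ² = 15/17771.5561.
w = (n/σ²)/(1/σ₀² + n/σ²) = n·σ₀²/(σ² + n·σ₀²) = 15·44487.2464/(17771.5561 + 15·44487.2464) = 667308.696/685080.2521 = 0.9741.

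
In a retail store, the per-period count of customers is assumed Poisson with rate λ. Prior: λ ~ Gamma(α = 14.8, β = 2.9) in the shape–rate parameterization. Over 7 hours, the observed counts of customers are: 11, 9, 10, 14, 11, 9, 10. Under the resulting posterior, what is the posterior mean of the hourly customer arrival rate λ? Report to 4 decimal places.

With a Gamma(shape α, rate β) prior, the Poisson likelihood is conjugate: the posterior is Gamma(α + ΣXᵢ, β + n).
Sum of counts S = 74 over n = 7 hours.
Posterior: Gamma(α+S, β+n) = Gamma(14.8+74, 2.9+7) = Gamma(88.8, 9.9).
Posterior mean = α/β = 88.8/9.9 = 8.9697.

8.9697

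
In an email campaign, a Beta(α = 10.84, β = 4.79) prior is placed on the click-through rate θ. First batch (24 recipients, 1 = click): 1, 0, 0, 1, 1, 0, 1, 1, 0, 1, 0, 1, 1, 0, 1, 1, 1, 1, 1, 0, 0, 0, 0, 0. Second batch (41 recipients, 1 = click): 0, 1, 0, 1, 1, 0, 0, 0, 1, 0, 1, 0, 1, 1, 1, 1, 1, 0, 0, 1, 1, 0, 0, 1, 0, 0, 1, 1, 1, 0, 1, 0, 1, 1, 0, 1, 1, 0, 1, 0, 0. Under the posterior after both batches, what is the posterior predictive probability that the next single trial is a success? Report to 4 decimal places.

0.5685

The Beta prior is conjugate to a Binomial/Bernoulli likelihood; the update adds successes to α and failures to β.
After batch 1: Beta(10.84+13, 4.79+11) = Beta(23.84, 15.79).
After batch 2: Beta(23.84+22, 15.79+19) = Beta(45.84, 34.79).
For a single future Bernoulli trial, P(success | data) = α/(α+β) = 0.5685.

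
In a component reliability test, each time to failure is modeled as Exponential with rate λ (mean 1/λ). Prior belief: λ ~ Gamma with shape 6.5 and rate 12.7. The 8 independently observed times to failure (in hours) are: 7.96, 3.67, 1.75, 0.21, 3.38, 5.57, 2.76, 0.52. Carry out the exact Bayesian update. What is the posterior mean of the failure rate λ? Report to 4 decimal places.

0.3764

With a Gamma(shape α, rate β) prior on the exponential rate λ, the posterior after n observations with total T = Σxᵢ is Gamma(α+n, β+T).
Sum of observations T = 25.82 hours; n = 8.
Posterior: Gamma(6.5+8, 12.7+25.82) = Gamma(14.5, 38.52).
Posterior mean of λ = α/β = 14.5/38.52 = 0.3764.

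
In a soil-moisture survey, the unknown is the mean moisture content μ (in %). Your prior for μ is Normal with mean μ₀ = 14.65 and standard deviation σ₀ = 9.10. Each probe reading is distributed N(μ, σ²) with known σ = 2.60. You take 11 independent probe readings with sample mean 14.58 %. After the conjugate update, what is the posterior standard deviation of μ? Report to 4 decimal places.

0.7810

For Normal data with known variance σ², a Normal(μ₀, σ₀²) prior on μ is conjugate. Posterior precision = 1/σ₀² + n/σ²; posterior mean is the precision-weighted average of μ₀ and x̄.
σ₀² = 9.10² = 82.81, σ² = 2.60² = 6.76; σ² + n·σ₀² = 6.76 + 11·82.81 = 917.67.
Posterior precision = 1/σ₀² + n/σ² = 1/82.81 + 11/6.76 = (σ² + n·σ₀²)/(σ₀²σ²) = 917.67/(82.81·6.76); posterior variance σₙ² = σ₀²σ²/(σ² + n·σ₀²) = 82.81·6.76/917.67 = 0.610018.
Posterior SD = √σₙ² = √(82.81·6.76/917.67) = 0.7810.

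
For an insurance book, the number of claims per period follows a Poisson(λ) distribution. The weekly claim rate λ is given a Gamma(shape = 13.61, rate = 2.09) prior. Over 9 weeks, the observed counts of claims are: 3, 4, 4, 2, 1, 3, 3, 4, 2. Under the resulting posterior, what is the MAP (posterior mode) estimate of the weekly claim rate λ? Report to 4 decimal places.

With a Gamma(shape α, rate β) prior, the Poisson likelihood is conjugate: the posterior is Gamma(α + ΣXᵢ, β + n).
Sum of counts S = 26 over n = 9 weeks.
Posterior: Gamma(α+S, β+n) = Gamma(13.61+26, 2.09+9) = Gamma(39.61, 11.09).
Mode of Gamma(α,β) for α≥1 is (α−1)/β = 38.61/11.09 = 3.4815.

3.4815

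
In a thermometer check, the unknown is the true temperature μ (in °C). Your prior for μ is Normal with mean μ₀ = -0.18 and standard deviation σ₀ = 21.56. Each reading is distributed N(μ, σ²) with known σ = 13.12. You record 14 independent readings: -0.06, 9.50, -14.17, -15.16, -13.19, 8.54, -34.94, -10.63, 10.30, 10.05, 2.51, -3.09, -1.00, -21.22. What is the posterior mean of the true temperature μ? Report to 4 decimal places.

For Normal data with known variance σ², a Normal(μ₀, σ₀²) prior on μ is conjugate. Posterior precision = 1/σ₀² + n/σ²; posterior mean is the precision-weighted average of μ₀ and x̄.
Σxᵢ = (-0.06) + 9.50 + (-14.17) + (-15.16) + (-13.19) + 8.54 + (-34.94) + (-10.63) + 10.30 + 10.05 + 2.51 + (-3.09) + (-1.00) + (-21.22) = -72.56, so n·x̄ = -72.56.
σ₀² = 21.56² = 464.8336, σ² = 13.12² = 172.1344; σ² + n·σ₀² = 172.1344 + 14·464.8336 = 6679.8048.
Posterior mean = (μ₀/σ₀² + n·x̄/σ²)/(1/σ₀² + n/σ²) = (σ²·μ₀ + σ₀²·n·x̄)/(σ² + n·σ₀²) = (172.1344·(-0.18) + 464.8336·(-72.56))/6679.8048 = -33759.310208/6679.8048 = -5.0539.

-5.0539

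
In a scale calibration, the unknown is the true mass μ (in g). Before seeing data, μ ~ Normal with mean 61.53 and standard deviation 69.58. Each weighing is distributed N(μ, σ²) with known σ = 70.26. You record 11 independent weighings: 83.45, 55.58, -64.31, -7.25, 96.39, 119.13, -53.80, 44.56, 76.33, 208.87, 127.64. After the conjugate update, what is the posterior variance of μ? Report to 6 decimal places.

410.700074

For Normal data with known variance σ², a Normal(μ₀, σ₀²) prior on μ is conjugate. Posterior precision = 1/σ₀² + n/σ²; posterior mean is the precision-weighted average of μ₀ and x̄.
σ₀² = 69.58² = 4841.3764, σ² = 70.26² = 4936.4676; σ² + n·σ₀² = 4936.4676 + 11·4841.3764 = 58191.608.
Posterior precision = 1/σ₀² + n/σ² = 1/4841.3764 + 11/4936.4676 = (σ² + n·σ₀²)/(σ₀²σ²) = 58191.608/(4841.3764·4936.4676); posterior variance σₙ² = σ₀²σ²/(σ² + n·σ₀²) = 4841.3764·4936.4676/58191.608 = 410.700074.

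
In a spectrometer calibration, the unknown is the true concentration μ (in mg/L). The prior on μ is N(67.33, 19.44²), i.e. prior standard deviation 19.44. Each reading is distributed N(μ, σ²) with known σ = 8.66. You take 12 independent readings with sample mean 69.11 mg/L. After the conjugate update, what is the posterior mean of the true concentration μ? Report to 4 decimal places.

69.0810

For Normal data with known variance σ², a Normal(μ₀, σ₀²) prior on μ is conjugate. Posterior precision = 1/σ₀² + n/σ²; posterior mean is the precision-weighted average of μ₀ and x̄.
n·x̄ = 12·69.11 = 829.32.
σ₀² = 19.44² = 377.9136, σ² = 8.66² = 74.9956; σ² + n·σ₀² = 74.9956 + 12·377.9136 = 4609.9588.
Posterior mean = (μ₀/σ₀² + n·x̄/σ²)/(1/σ₀² + n/σ²) = (σ²·μ₀ + σ₀²·n·x̄)/(σ² + n·σ₀²) = (74.9956·67.33 + 377.9136·829.32)/4609.9588 = 318460.7605/4609.9588 = 69.0810.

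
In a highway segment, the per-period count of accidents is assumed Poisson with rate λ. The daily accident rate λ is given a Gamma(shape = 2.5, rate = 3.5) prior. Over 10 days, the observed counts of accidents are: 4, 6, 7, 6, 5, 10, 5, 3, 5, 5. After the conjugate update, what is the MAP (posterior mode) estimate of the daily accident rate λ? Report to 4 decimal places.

With a Gamma(shape α, rate β) prior, the Poisson likelihood is conjugate: the posterior is Gamma(α + ΣXᵢ, β + n).
Sum of counts S = 56 over n = 10 days.
Posterior: Gamma(α+S, β+n) = Gamma(2.5+56, 3.5+10) = Gamma(58.5, 13.5).
Mode of Gamma(α,β) for α≥1 is (α−1)/β = 57.5/13.5 = 4.2593.

4.2593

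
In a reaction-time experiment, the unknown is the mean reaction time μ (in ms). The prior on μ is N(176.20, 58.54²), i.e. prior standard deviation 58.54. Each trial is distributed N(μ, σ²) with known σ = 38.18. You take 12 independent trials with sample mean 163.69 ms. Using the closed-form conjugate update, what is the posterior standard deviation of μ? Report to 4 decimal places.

10.8313

For Normal data with known variance σ², a Normal(μ₀, σ₀²) prior on μ is conjugate. Posterior precision = 1/σ₀² + n/σ²; posterior mean is the precision-weighted average of μ₀ and x̄.
σ₀² = 58.54² = 3426.9316, σ² = 38.18² = 1457.7124; σ² + n·σ₀² = 1457.7124 + 12·3426.9316 = 42580.8916.
Posterior precision = 1/σ₀² + n/σ² = 1/3426.9316 + 12/1457.7124 = (σ² + n·σ₀²)/(σ₀²σ²) = 42580.8916/(3426.9316·1457.7124); posterior variance σₙ² = σ₀²σ²/(σ² + n·σ₀²) = 3426.9316·1457.7124/42580.8916 = 117.317428.
Posterior SD = √σₙ² = √(3426.9316·1457.7124/42580.8916) = 10.8313.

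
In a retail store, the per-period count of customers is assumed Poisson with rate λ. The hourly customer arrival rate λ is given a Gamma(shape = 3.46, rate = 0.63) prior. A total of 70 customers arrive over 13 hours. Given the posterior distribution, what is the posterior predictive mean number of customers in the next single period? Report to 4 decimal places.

With a Gamma(shape α, rate β) prior, the Poisson likelihood is conjugate: the posterior is Gamma(α + ΣXᵢ, β + n).
Posterior: Gamma(α+S, β+n) = Gamma(3.46+70, 0.63+13) = Gamma(73.46, 13.63).
The predictive distribution for one future period is NegBinom with mean α/β = 5.3896.

5.3896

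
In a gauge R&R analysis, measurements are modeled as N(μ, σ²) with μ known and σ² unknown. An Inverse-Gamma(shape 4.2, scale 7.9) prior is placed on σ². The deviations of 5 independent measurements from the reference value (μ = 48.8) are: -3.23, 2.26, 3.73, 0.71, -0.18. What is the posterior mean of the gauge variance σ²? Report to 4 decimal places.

4.0167

With known mean μ and an Inverse-Gamma(α, β) prior on σ², the Normal likelihood is conjugate: posterior is Inv-Gamma(α + n/2, β + Σ(xᵢ−μ)²/2).
Σ(xᵢ−μ)² = (-3.23)² + (2.26)² + (3.73)² + (0.71)² + (-0.18)² = 29.9899.
Posterior: Inv-Gamma(4.2 + 5/2, 7.9 + 29.9899/2) = Inv-Gamma(6.70, 22.89495).
E[σ²|data] = β/(α−1) = 22.89495/5.70 = 4.0167.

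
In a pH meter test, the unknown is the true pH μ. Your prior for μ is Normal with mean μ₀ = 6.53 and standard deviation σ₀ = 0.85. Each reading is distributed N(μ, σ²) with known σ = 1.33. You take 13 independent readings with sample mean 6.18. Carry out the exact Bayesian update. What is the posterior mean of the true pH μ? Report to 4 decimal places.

6.2355

For Normal data with known variance σ², a Normal(μ₀, σ₀²) prior on μ is conjugate. Posterior precision = 1/σ₀² + n/σ²; posterior mean is the precision-weighted average of μ₀ and x̄.
n·x̄ = 13·6.18 = 80.34.
σ₀² = 0.85² = 0.7225, σ² = 1.33² = 1.7689; σ² + n·σ₀² = 1.7689 + 13·0.7225 = 11.1614.
Posterior mean = (μ₀/σ₀² + n·x̄/σ²)/(1/σ₀² + n/σ²) = (σ²·μ₀ + σ₀²·n·x̄)/(σ² + n·σ₀²) = (1.7689·6.53 + 0.7225·80.34)/11.1614 = 69.596567/11.1614 = 6.2355.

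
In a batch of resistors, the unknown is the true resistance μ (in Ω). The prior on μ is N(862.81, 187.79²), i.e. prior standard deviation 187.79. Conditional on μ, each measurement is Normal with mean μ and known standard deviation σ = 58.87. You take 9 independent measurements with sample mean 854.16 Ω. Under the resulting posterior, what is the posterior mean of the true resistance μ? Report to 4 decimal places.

854.2534

For Normal data with known variance σ², a Normal(μ₀, σ₀²) prior on μ is conjugate. Posterior precision = 1/σ₀² + n/σ²; posterior mean is the precision-weighted average of μ₀ and x̄.
n·x̄ = 9·854.16 = 7687.44.
σ₀² = 187.79² = 35265.0841, σ² = 58.87² = 3465.6769; σ² + n·σ₀² = 3465.6769 + 9·35265.0841 = 320851.4338.
Posterior mean = (μ₀/σ₀² + n·x̄/σ²)/(1/σ₀² + n/σ²) = (σ²·μ₀ + σ₀²·n·x̄)/(σ² + n·σ₀²) = (3465.6769·862.81 + 35265.0841·7687.44)/320851.4338 = 274088438.799793/320851.4338 = 854.2534.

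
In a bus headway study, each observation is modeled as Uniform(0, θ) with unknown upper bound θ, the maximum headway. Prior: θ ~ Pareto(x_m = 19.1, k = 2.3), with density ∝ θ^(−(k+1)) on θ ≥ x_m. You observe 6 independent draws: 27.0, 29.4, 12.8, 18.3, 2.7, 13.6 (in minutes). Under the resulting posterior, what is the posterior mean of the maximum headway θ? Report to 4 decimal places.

A Pareto(scale x_m, shape k) prior on the upper bound θ of Uniform(0, θ) is conjugate: posterior is Pareto(max(x_m, max xᵢ), k + n).
Sample maximum = 29.4; prior scale x_m = 19.1 → posterior scale = max = 29.4.
Posterior shape = 2.3 + 6 = 8.3.
E[θ|data] = k·x_m/(k−1) = 8.3·29.4/7.3 = 33.4274.

33.4274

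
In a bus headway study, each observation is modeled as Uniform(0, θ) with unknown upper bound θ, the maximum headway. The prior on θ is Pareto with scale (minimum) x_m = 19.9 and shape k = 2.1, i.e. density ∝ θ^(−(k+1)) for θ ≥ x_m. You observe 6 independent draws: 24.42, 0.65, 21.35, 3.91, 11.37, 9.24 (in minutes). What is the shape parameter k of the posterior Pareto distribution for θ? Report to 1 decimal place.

8.1

A Pareto(scale x_m, shape k) prior on the upper bound θ of Uniform(0, θ) is conjugate: posterior is Pareto(max(x_m, max xᵢ), k + n).
Sample maximum = 24.42; prior scale x_m = 19.9 → posterior scale = max = 24.42.
Posterior shape = 2.1 + 6 = 8.1.
Posterior shape k = 8.1.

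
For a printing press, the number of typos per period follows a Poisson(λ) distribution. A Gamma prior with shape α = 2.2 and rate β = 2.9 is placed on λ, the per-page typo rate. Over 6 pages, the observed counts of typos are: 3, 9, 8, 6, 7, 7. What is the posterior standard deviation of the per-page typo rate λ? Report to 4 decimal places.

With a Gamma(shape α, rate β) prior, the Poisson likelihood is conjugate: the posterior is Gamma(α + ΣXᵢ, β + n).
Sum of counts S = 40 over n = 6 pages.
Posterior: Gamma(α+S, β+n) = Gamma(2.2+40, 2.9+6) = Gamma(42.2, 8.9).
SD = √α/β = √42.2/8.9 = 0.7299.

0.7299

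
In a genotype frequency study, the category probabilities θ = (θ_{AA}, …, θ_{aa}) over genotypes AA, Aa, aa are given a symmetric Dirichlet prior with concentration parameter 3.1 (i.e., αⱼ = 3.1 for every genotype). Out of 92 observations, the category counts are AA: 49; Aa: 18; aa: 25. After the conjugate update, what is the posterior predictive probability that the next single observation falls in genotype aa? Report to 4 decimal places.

0.2774

The Dirichlet prior is conjugate to the Multinomial likelihood: each posterior αⱼ = prior αⱼ + observed count nⱼ.
Posterior concentration: (52.1, 21.1, 28.1), total = 101.3.
P(next = aa | data) = α_{aa}/Σα = 0.2774.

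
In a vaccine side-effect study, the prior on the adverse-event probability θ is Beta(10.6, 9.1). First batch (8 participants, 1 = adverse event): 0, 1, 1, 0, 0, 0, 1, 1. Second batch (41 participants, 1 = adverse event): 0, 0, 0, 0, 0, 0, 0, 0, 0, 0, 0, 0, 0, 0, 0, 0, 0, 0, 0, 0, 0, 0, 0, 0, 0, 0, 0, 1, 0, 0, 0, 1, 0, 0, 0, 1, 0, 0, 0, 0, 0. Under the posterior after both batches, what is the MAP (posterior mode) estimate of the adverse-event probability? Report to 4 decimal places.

The Beta prior is conjugate to a Binomial/Bernoulli likelihood; the update adds successes to α and failures to β.
After batch 1: Beta(10.6+4, 9.1+4) = Beta(14.6, 13.1).
After batch 2: Beta(14.6+3, 13.1+38) = Beta(17.6, 51.1).
Mode of Beta(a,b) for a,b>1 is (a−1)/(a+b−2) = 16.6/66.7 = 0.2489.

0.2489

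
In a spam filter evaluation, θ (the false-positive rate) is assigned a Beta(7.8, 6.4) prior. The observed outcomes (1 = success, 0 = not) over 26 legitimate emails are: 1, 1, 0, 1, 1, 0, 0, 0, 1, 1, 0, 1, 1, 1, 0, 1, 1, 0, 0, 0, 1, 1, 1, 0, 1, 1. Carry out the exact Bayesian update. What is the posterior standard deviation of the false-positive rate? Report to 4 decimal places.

0.0766

The Beta prior is conjugate to a Binomial/Bernoulli likelihood; the update adds successes to α and failures to β.
Posterior: Beta(α+k, β+n−k) = Beta(7.8+16, 6.4+10) = Beta(23.8, 16.4).
Var = αβ/((α+β)²(α+β+1)) = 23.8·16.4/(40.2²·41.2) = 0.00586235; SD = √0.00586235 = 0.0766.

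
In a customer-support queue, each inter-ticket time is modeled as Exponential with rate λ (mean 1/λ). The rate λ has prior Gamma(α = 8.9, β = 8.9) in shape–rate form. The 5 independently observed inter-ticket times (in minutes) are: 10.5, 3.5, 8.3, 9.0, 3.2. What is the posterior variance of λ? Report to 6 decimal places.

0.007380

With a Gamma(shape α, rate β) prior on the exponential rate λ, the posterior after n observations with total T = Σxᵢ is Gamma(α+n, β+T).
Sum of observations T = 34.5 minutes; n = 5.
Posterior: Gamma(8.9+5, 8.9+34.5) = Gamma(13.9, 43.4).
Var = α/β² = 0.007380.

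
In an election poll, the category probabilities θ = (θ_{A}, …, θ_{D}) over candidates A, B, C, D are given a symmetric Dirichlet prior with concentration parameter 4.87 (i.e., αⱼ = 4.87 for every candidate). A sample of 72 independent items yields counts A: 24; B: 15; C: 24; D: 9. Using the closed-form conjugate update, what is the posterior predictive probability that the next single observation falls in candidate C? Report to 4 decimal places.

0.3156

The Dirichlet prior is conjugate to the Multinomial likelihood: each posterior αⱼ = prior αⱼ + observed count nⱼ.
Posterior concentration: (28.87, 19.87, 28.87, 13.87), total = 91.48.
P(next = C | data) = α_{C}/Σα = 0.3156.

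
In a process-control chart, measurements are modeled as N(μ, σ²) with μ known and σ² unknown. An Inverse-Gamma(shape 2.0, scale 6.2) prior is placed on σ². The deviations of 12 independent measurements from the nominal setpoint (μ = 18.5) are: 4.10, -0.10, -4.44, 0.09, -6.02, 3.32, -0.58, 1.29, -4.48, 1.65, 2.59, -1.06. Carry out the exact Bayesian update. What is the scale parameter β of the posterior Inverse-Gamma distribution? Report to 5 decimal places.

64.41480

With known mean μ and an Inverse-Gamma(α, β) prior on σ², the Normal likelihood is conjugate: posterior is Inv-Gamma(α + n/2, β + Σ(xᵢ−μ)²/2).
Σ(xᵢ−μ)² = (4.10)² + (-0.10)² + (-4.44)² + (0.09)² + (-6.02)² + (3.32)² + (-0.58)² + (1.29)² + (-4.48)² + (1.65)² + (2.59)² + (-1.06)² = 116.4296.
Posterior: Inv-Gamma(2.0 + 12/2, 6.2 + 116.4296/2) = Inv-Gamma(8.00, 64.41480).
Posterior β = 64.41480.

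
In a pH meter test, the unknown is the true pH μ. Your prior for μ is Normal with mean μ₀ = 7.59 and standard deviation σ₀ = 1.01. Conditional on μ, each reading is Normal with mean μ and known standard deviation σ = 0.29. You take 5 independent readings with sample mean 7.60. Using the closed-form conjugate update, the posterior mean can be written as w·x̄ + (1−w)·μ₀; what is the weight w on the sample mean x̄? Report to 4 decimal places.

0.9838

For Normal data with known variance σ², a Normal(μ₀, σ₀²) prior on μ is conjugate. Posterior precision = 1/σ₀² + n/σ²; posterior mean is the precision-weighted average of μ₀ and x̄.
σ₀² = 1.01² = 1.0201, σ² = 0.29² = 0.0841. Prior precision 1/σ₀² = 1/1.0201; data precision n/σ² = 5/0.0841.
w = (n/σ²)/(1/σ₀² + n/σ²) = n·σ₀²/(σ² + n·σ₀²) = 5·1.0201/(0.0841 + 5·1.0201) = 5.1005/5.1846 = 0.9838.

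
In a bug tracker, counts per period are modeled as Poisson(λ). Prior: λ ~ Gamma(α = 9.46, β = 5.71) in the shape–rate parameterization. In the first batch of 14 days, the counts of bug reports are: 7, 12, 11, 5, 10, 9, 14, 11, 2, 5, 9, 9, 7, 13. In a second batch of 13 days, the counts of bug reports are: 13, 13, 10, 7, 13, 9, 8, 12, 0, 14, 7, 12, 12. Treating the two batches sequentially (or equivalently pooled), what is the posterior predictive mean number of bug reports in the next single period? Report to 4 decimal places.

With a Gamma(shape α, rate β) prior, the Poisson likelihood is conjugate: the posterior is Gamma(α + ΣXᵢ, β + n).
Batch 1: sum of counts S = 124 over n = 14 days.
After batch 1: Gamma(α+S, β+n) = Gamma(9.46+124, 5.71+14) = Gamma(133.46, 19.71).
Batch 2: sum of counts S = 130 over n = 13 days.
After batch 2: Gamma(α+S, β+n) = Gamma(133.46+130, 19.71+13) = Gamma(263.46, 32.71).
The predictive distribution for one future period is NegBinom with mean α/β = 8.0544.

8.0544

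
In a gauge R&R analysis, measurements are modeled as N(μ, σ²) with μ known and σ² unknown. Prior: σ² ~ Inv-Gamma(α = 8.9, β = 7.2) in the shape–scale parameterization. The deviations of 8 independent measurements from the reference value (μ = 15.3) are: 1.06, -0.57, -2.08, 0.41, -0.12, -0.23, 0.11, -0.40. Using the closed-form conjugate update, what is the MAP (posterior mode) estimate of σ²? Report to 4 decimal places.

0.7404

With known mean μ and an Inverse-Gamma(α, β) prior on σ², the Normal likelihood is conjugate: posterior is Inv-Gamma(α + n/2, β + Σ(xᵢ−μ)²/2).
Σ(xᵢ−μ)² = (1.06)² + (-0.57)² + (-2.08)² + (0.41)² + (-0.12)² + (-0.23)² + (0.11)² + (-0.40)² = 6.1824.
Posterior: Inv-Gamma(8.9 + 8/2, 7.2 + 6.1824/2) = Inv-Gamma(12.90, 10.29120).
Mode = β/(α+1) = 10.29120/13.90 = 0.7404.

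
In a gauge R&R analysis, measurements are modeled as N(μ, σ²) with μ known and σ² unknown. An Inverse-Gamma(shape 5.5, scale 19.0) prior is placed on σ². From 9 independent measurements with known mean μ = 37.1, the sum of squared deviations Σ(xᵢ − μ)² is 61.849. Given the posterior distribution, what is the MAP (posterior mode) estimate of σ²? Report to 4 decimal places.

With known mean μ and an Inverse-Gamma(α, β) prior on σ², the Normal likelihood is conjugate: posterior is Inv-Gamma(α + n/2, β + Σ(xᵢ−μ)²/2).
Posterior: Inv-Gamma(5.5 + 9/2, 19.0 + 61.849/2) = Inv-Gamma(10.00, 49.9245).
Mode = β/(α+1) = 49.9245/11.00 = 4.5386.

4.5386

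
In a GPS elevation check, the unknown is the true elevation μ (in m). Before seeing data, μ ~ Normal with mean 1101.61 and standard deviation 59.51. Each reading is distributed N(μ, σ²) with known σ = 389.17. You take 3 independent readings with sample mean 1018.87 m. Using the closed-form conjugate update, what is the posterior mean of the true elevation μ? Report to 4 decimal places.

For Normal data with known variance σ², a Normal(μ₀, σ₀²) prior on μ is conjugate. Posterior precision = 1/σ₀² + n/σ²; posterior mean is the precision-weighted average of μ₀ and x̄.
n·x̄ = 3·1018.87 = 3056.61.
σ₀² = 59.51² = 3541.4401, σ² = 389.17² = 151453.2889; σ² + n·σ₀² = 151453.2889 + 3·3541.4401 = 162077.6092.
Posterior mean = (μ₀/σ₀² + n·x̄/σ²)/(1/σ₀² + n/σ²) = (σ²·μ₀ + σ₀²·n·x̄)/(σ² + n·σ₀²) = (151453.2889·1101.61 + 3541.4401·3056.61)/162077.6092 = 177667258.80919/162077.6092 = 1096.1863.

1096.1863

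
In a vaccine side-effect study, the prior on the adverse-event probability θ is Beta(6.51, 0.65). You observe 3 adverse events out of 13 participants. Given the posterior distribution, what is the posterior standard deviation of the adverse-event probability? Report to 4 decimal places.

The Beta prior is conjugate to a Binomial/Bernoulli likelihood; the update adds successes to α and failures to β.
Posterior: Beta(α+k, β+n−k) = Beta(6.51+3, 0.65+10) = Beta(9.51, 10.65).
Var = αβ/((α+β)²(α+β+1)) = 9.51·10.65/(20.16²·21.16) = 0.01177697; SD = √0.01177697 = 0.1085.

0.1085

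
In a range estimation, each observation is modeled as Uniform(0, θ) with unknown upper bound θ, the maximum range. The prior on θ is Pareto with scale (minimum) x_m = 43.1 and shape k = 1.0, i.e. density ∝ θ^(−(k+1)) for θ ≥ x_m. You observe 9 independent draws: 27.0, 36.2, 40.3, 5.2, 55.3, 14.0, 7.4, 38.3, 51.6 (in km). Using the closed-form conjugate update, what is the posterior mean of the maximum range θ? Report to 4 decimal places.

61.4444

A Pareto(scale x_m, shape k) prior on the upper bound θ of Uniform(0, θ) is conjugate: posterior is Pareto(max(x_m, max xᵢ), k + n).
Sample maximum = 55.3; prior scale x_m = 43.1 → posterior scale = max = 55.3.
Posterior shape = 1.0 + 9 = 10.0.
E[θ|data] = k·x_m/(k−1) = 10.0·55.3/9.0 = 61.4444.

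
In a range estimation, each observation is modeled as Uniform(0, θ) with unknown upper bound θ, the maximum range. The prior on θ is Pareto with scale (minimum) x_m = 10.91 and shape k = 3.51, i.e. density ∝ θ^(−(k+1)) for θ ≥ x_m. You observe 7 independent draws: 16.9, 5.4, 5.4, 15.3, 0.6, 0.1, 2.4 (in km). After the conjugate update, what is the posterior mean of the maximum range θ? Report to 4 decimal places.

A Pareto(scale x_m, shape k) prior on the upper bound θ of Uniform(0, θ) is conjugate: posterior is Pareto(max(x_m, max xᵢ), k + n).
Sample maximum = 16.9; prior scale x_m = 10.91 → posterior scale = max = 16.90.
Posterior shape = 3.51 + 7 = 10.51.
E[θ|data] = k·x_m/(k−1) = 10.51·16.90/9.51 = 18.6771.

18.6771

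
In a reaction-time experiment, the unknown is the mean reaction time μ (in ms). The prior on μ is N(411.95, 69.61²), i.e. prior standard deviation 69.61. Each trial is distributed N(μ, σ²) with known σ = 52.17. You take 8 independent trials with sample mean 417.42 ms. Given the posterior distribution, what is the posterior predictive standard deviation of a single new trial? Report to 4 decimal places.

55.1326

For Normal data with known variance σ², a Normal(μ₀, σ₀²) prior on μ is conjugate. Posterior precision = 1/σ₀² + n/σ²; posterior mean is the precision-weighted average of μ₀ and x̄.
σ₀² = 69.61² = 4845.5521, σ² = 52.17² = 2721.7089; σ² + n·σ₀² = 2721.7089 + 8·4845.5521 = 41486.1257.
Posterior precision = 1/σ₀² + n/σ² = 1/4845.5521 + 8/2721.7089 = (σ² + n·σ₀²)/(σ₀²σ²) = 41486.1257/(4845.5521·2721.7089); posterior variance σₙ² = σ₀²σ²/(σ² + n·σ₀²) = 4845.5521·2721.7089/41486.1257 = 317.893803.
Predictive variance for one new observation = σₙ² + σ² = 4845.5521·2721.7089/41486.1257 + 2721.7089 = σ²·(σ₀² + 41486.1257)/41486.1257 = 2721.7089·46331.6778/41486.1257 = 3039.602703; SD = √(2721.7089·46331.6778/41486.1257) = 55.1326.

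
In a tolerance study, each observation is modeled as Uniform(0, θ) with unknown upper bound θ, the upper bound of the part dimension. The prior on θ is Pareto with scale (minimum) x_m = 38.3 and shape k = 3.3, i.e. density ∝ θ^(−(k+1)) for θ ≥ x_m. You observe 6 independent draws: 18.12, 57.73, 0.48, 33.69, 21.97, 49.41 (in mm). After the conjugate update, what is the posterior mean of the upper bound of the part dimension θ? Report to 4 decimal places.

64.6854

A Pareto(scale x_m, shape k) prior on the upper bound θ of Uniform(0, θ) is conjugate: posterior is Pareto(max(x_m, max xᵢ), k + n).
Sample maximum = 57.73; prior scale x_m = 38.3 → posterior scale = max = 57.73.
Posterior shape = 3.3 + 6 = 9.3.
E[θ|data] = k·x_m/(k−1) = 9.3·57.73/8.3 = 64.6854.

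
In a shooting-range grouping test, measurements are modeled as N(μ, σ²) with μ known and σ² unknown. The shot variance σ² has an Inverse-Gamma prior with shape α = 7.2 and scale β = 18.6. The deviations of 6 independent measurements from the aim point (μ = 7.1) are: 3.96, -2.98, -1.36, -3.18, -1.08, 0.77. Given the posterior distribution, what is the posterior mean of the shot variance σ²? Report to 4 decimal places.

4.1024

With known mean μ and an Inverse-Gamma(α, β) prior on σ², the Normal likelihood is conjugate: posterior is Inv-Gamma(α + n/2, β + Σ(xᵢ−μ)²/2).
Σ(xᵢ−μ)² = (3.96)² + (-2.98)² + (-1.36)² + (-3.18)² + (-1.08)² + (0.77)² = 38.2833.
Posterior: Inv-Gamma(7.2 + 6/2, 18.6 + 38.2833/2) = Inv-Gamma(10.20, 37.74165).
E[σ²|data] = β/(α−1) = 37.74165/9.20 = 4.1024.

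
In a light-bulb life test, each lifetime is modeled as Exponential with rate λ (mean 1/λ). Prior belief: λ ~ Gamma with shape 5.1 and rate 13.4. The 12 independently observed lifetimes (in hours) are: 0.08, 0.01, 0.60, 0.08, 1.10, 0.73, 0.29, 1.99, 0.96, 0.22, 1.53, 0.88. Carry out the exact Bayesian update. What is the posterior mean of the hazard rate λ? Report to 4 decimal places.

With a Gamma(shape α, rate β) prior on the exponential rate λ, the posterior after n observations with total T = Σxᵢ is Gamma(α+n, β+T).
Sum of observations T = 8.47 hours; n = 12.
Posterior: Gamma(5.1+12, 13.4+8.47) = Gamma(17.1, 21.87).
Posterior mean of λ = α/β = 17.1/21.87 = 0.7819.

0.7819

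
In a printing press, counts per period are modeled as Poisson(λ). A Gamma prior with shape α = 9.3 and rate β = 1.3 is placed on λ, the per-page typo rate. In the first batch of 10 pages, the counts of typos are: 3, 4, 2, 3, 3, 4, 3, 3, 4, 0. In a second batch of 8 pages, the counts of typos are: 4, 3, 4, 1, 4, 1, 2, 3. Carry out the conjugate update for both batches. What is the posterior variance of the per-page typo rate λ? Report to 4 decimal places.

With a Gamma(shape α, rate β) prior, the Poisson likelihood is conjugate: the posterior is Gamma(α + ΣXᵢ, β + n).
Batch 1: sum of counts S = 29 over n = 10 pages.
After batch 1: Gamma(α+S, β+n) = Gamma(9.3+29, 1.3+10) = Gamma(38.3, 11.3).
Batch 2: sum of counts S = 22 over n = 8 pages.
After batch 2: Gamma(α+S, β+n) = Gamma(38.3+22, 11.3+8) = Gamma(60.3, 19.3).
Var = α/β² = 60.3/19.3² = 0.1619.

0.1619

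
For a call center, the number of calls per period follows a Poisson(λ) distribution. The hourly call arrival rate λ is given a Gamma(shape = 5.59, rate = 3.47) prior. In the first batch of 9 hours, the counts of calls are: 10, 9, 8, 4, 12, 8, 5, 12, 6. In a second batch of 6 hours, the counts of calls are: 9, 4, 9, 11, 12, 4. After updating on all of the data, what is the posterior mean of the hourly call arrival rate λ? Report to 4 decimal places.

6.9621

With a Gamma(shape α, rate β) prior, the Poisson likelihood is conjugate: the posterior is Gamma(α + ΣXᵢ, β + n).
Batch 1: sum of counts S = 74 over n = 9 hours.
After batch 1: Gamma(α+S, β+n) = Gamma(5.59+74, 3.47+9) = Gamma(79.59, 12.47).
Batch 2: sum of counts S = 49 over n = 6 hours.
After batch 2: Gamma(α+S, β+n) = Gamma(79.59+49, 12.47+6) = Gamma(128.59, 18.47).
Posterior mean = α/β = 128.59/18.47 = 6.9621.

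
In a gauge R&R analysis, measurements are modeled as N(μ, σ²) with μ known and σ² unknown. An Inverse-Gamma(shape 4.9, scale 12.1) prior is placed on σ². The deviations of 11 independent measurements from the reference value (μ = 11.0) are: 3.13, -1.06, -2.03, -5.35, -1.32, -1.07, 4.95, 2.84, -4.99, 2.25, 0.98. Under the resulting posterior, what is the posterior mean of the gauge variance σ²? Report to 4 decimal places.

7.1405

With known mean μ and an Inverse-Gamma(α, β) prior on σ², the Normal likelihood is conjugate: posterior is Inv-Gamma(α + n/2, β + Σ(xᵢ−μ)²/2).
Σ(xᵢ−μ)² = (3.13)² + (-1.06)² + (-2.03)² + (-5.35)² + (-1.32)² + (-1.07)² + (4.95)² + (2.84)² + (-4.99)² + (2.25)² + (0.98)² = 110.0423.
Posterior: Inv-Gamma(4.9 + 11/2, 12.1 + 110.0423/2) = Inv-Gamma(10.40, 67.12115).
E[σ²|data] = β/(α−1) = 67.12115/9.40 = 7.1405.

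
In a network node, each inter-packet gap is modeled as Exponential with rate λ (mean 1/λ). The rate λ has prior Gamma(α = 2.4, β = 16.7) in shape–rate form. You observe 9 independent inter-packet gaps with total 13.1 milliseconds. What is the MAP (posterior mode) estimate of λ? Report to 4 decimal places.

With a Gamma(shape α, rate β) prior on the exponential rate λ, the posterior after n observations with total T = Σxᵢ is Gamma(α+n, β+T).
Posterior: Gamma(2.4+9, 16.7+13.1) = Gamma(11.4, 29.8).
Mode = (α−1)/β = 0.3490.

0.3490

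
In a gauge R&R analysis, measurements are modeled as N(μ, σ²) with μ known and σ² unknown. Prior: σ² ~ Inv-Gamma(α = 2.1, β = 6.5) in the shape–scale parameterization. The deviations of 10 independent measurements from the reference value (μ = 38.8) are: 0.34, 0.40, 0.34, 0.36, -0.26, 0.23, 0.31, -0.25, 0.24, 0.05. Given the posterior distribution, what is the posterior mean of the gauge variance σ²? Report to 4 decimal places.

1.1361

With known mean μ and an Inverse-Gamma(α, β) prior on σ², the Normal likelihood is conjugate: posterior is Inv-Gamma(α + n/2, β + Σ(xᵢ−μ)²/2).
Σ(xᵢ−μ)² = (0.34)² + (0.40)² + (0.34)² + (0.36)² + (-0.26)² + (0.23)² + (0.31)² + (-0.25)² + (0.24)² + (0.05)² = 0.8600.
Posterior: Inv-Gamma(2.1 + 10/2, 6.5 + 0.8600/2) = Inv-Gamma(7.10, 6.93000).
E[σ²|data] = β/(α−1) = 6.93000/6.10 = 1.1361.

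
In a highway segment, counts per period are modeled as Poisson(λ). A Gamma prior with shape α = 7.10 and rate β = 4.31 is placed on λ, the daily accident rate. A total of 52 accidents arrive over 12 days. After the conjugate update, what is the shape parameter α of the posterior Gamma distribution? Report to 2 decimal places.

With a Gamma(shape α, rate β) prior, the Poisson likelihood is conjugate: the posterior is Gamma(α + ΣXᵢ, β + n).
Posterior: Gamma(α+S, β+n) = Gamma(7.10+52, 4.31+12) = Gamma(59.10, 16.31).
Posterior α = 59.10.

59.10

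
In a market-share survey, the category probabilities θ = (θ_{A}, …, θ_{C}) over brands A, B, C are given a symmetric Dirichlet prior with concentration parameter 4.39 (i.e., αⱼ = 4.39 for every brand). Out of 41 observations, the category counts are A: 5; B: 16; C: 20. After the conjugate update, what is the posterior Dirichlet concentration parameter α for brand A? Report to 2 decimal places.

The Dirichlet prior is conjugate to the Multinomial likelihood: each posterior αⱼ = prior αⱼ + observed count nⱼ.
Posterior concentration: (9.39, 20.39, 24.39), total = 54.17.
α_{A} = 4.39 + 5 = 9.39.

9.39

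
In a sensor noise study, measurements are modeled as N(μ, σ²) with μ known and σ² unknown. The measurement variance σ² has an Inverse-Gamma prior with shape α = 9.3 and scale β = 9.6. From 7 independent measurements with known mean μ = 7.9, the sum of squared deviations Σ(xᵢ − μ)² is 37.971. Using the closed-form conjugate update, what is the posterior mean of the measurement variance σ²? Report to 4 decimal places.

2.4225

With known mean μ and an Inverse-Gamma(α, β) prior on σ², the Normal likelihood is conjugate: posterior is Inv-Gamma(α + n/2, β + Σ(xᵢ−μ)²/2).
Posterior: Inv-Gamma(9.3 + 7/2, 9.6 + 37.971/2) = Inv-Gamma(12.80, 28.5855).
E[σ²|data] = β/(α−1) = 28.5855/11.80 = 2.4225.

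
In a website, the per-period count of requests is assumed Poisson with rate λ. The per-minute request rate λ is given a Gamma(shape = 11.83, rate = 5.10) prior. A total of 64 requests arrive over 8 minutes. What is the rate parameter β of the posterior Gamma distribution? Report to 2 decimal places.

With a Gamma(shape α, rate β) prior, the Poisson likelihood is conjugate: the posterior is Gamma(α + ΣXᵢ, β + n).
Posterior: Gamma(α+S, β+n) = Gamma(11.83+64, 5.10+8) = Gamma(75.83, 13.10).
Posterior β = 13.10.

13.10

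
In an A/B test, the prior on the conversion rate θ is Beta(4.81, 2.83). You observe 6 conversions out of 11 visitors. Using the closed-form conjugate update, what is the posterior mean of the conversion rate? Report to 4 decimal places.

0.5799

The Beta prior is conjugate to a Binomial/Bernoulli likelihood; the update adds successes to α and failures to β.
Posterior: Beta(α+k, β+n−k) = Beta(4.81+6, 2.83+5) = Beta(10.81, 7.83).
Posterior mean = α/(α+β) = 10.81/18.64 = 0.5799.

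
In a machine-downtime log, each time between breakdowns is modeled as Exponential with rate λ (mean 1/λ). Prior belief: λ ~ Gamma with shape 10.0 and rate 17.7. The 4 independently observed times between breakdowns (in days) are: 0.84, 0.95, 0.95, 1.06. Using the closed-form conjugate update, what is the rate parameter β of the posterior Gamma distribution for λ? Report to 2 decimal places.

21.50

With a Gamma(shape α, rate β) prior on the exponential rate λ, the posterior after n observations with total T = Σxᵢ is Gamma(α+n, β+T).
Sum of observations T = 3.80 days; n = 4.
Posterior: Gamma(10.0+4, 17.7+3.80) = Gamma(14.0, 21.50).
Posterior β = 21.50.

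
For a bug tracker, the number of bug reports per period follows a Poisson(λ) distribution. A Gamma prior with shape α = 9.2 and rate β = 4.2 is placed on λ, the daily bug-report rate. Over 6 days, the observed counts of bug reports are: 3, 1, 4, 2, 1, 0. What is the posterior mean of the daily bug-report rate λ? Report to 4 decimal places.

With a Gamma(shape α, rate β) prior, the Poisson likelihood is conjugate: the posterior is Gamma(α + ΣXᵢ, β + n).
Sum of counts S = 11 over n = 6 days.
Posterior: Gamma(α+S, β+n) = Gamma(9.2+11, 4.2+6) = Gamma(20.2, 10.2).
Posterior mean = α/β = 20.2/10.2 = 1.9804.

1.9804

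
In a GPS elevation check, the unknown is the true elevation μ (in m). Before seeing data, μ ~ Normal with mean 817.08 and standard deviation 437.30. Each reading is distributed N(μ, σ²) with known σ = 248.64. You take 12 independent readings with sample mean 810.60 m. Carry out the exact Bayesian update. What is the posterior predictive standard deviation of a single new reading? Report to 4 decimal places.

For Normal data with known variance σ², a Normal(μ₀, σ₀²) prior on μ is conjugate. Posterior precision = 1/σ₀² + n/σ²; posterior mean is the precision-weighted average of μ₀ and x̄.
σ₀² = 437.30² = 191231.29, σ² = 248.64² = 61821.8496; σ² + n·σ₀² = 61821.8496 + 12·191231.29 = 2356597.3296.
Posterior precision = 1/σ₀² + n/σ² = 1/191231.29 + 12/61821.8496 = (σ² + n·σ₀²)/(σ₀²σ²) = 2356597.3296/(191231.29·61821.8496); posterior variance σₙ² = σ₀²σ²/(σ² + n·σ₀²) = 191231.29·61821.8496/2356597.3296 = 5016.670392.
Predictive variance for one new observation = σₙ² + σ² = 191231.29·61821.8496/2356597.3296 + 61821.8496 = σ²·(σ₀² + 2356597.3296)/2356597.3296 = 61821.8496·2547828.6196/2356597.3296 = 66838.519992; SD = √(61821.8496·2547828.6196/2356597.3296) = 258.5315.

258.5315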